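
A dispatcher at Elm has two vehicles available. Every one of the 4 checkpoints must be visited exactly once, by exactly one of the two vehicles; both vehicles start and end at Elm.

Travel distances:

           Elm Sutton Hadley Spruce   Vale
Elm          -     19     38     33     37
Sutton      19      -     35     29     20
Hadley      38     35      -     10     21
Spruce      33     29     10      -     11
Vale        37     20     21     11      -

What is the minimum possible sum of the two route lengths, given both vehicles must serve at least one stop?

Minimum combined distance: 134.

Try each way of splitting the stops between the two vehicles (each non-empty) and, for each split, find the best tour for each vehicle:
  {Sutton} + {Hadley, Spruce, Vale}: 38 + 96 = 134
  {Hadley} + {Sutton, Spruce, Vale}: 76 + 83 = 159
  {Sutton, Hadley} + {Spruce, Vale}: 92 + 81 = 173
  {Spruce} + {Sutton, Hadley, Vale}: 66 + 98 = 164
  {Sutton, Spruce} + {Hadley, Vale}: 81 + 96 = 177
  {Hadley, Spruce} + {Sutton, Vale}: 81 + 76 = 157
  … (7 splits in total)
Best: vehicle 1 Elm → Sutton → Elm = 38; vehicle 2 Elm → Hadley → Spruce → Vale → Elm = 96; combined 134.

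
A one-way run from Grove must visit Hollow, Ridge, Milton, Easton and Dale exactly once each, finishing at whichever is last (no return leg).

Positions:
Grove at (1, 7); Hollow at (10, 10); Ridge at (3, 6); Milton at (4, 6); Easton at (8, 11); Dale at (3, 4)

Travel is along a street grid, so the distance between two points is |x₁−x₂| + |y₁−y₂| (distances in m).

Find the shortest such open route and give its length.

Shortest open route: 20 m.

There are 5! = 120 possible orderings.
Grove→Hollow→Ridge→Milton→Easton→Dale: 12+11+1+9+12 = 45
Grove→Hollow→Ridge→Milton→Dale→Easton: 12+11+1+3+12 = 39
Grove→Hollow→Ridge→Easton→Milton→Dale: 12+11+10+9+3 = 45
Grove→Hollow→Ridge→Easton→Dale→Milton: 12+11+10+12+3 = 48
Grove→Hollow→Ridge→Dale→Milton→Easton: 12+11+2+3+9 = 37
Grove→Hollow→Ridge→Dale→Easton→Milton: 12+11+2+12+9 = 46
Grove→Hollow→Milton→Ridge→Easton→Dale: 12+10+1+10+12 = 45
Grove→Hollow→Milton→Ridge→Dale→Easton: 12+10+1+2+12 = 37
Grove→Hollow→Milton→Easton→Ridge→Dale: 12+10+9+10+2 = 43
Grove→Hollow→Milton→Easton→Dale→Ridge: 12+10+9+12+2 = 45
Grove→Hollow→Milton→Dale→Ridge→Easton: 12+10+3+2+10 = 37
Grove→Hollow→Milton→Dale→Easton→Ridge: 12+10+3+12+10 = 47
Grove→Hollow→Easton→Ridge→Milton→Dale: 12+3+10+1+3 = 29
Grove→Hollow→Easton→Ridge→Dale→Milton: 12+3+10+2+3 = 30
… (106 more)
Grove→Ridge→Dale→Milton→Easton→Hollow: 3+2+3+9+3 = 20  ← best
The minimum is 20.
One shortest path: Grove → Ridge → Dale → Milton → Easton → Hollow.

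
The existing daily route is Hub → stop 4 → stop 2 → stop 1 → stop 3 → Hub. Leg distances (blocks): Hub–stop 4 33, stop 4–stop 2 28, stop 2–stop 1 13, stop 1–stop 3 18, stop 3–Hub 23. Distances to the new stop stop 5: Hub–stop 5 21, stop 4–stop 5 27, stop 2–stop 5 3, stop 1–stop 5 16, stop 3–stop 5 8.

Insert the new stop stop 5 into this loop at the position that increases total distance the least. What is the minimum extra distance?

Insertion cost between consecutive stops i–j is d(i,stop 5) + d(stop 5,j) − d(i,j):
  between Hub and stop 4: 21 + 27 − 33 = 15
  between stop 4 and stop 2: 27 + 3 − 28 = 2
  between stop 2 and stop 1: 3 + 16 − 13 = 6
  between stop 1 and stop 3: 16 + 8 − 18 = 6
  between stop 3 and Hub: 8 + 21 − 23 = 6
Cheapest insertion is between stop 4 and stop 2, adding 2.
New total = 115 + 2 = 117.

Minimum extra distance: 2 blocks, inserting stop 5 between stop 4 and stop 2.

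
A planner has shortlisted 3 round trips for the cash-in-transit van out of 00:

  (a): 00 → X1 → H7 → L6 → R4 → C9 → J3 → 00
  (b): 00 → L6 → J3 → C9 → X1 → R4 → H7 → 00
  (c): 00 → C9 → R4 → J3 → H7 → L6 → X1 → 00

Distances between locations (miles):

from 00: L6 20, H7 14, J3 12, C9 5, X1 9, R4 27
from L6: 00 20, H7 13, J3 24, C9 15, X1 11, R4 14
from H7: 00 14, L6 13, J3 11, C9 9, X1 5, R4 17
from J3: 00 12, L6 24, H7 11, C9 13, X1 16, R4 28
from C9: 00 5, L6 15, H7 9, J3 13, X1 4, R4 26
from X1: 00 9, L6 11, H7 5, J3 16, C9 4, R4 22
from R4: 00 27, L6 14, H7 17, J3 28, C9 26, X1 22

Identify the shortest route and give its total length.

92 miles — (a) is the shortest.

(a): 9 + 5 + 13 + 14 + 26 + 13 + 12 = 92
(b): 20 + 24 + 13 + 4 + 22 + 17 + 14 = 114
(c): 5 + 26 + 28 + 11 + 13 + 11 + 9 = 103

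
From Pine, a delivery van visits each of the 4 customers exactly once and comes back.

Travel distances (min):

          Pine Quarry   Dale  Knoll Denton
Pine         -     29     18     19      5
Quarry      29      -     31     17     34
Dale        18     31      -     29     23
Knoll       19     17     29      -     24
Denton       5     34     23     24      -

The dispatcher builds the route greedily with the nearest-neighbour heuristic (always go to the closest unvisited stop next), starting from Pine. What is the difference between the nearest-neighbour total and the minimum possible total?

The nearest-neighbour route is 8 min longer than optimal.

From Pine: Denton=5, Dale=18, Knoll=19, Quarry=29 → choose Denton (5).
From Denton: Dale=23, Knoll=24, Quarry=34 → choose Dale (23).
From Dale: Knoll=29, Quarry=31 → choose Knoll (29).
From Knoll: Quarry=17 → choose Quarry (17).
NN route Pine → Denton → Dale → Knoll → Quarry → Pine costs 103.
Optimal: Pine → Dale → Quarry → Knoll → Denton → Pine costs 95 (by enumerating all 12 distinct tours).
Excess = 103 − 95 = 8.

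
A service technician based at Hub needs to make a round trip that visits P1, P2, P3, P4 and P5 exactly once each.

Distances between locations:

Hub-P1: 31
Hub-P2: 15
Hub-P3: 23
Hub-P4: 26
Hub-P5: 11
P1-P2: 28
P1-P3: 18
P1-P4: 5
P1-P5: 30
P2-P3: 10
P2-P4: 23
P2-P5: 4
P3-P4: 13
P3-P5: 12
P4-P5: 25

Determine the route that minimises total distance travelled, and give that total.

Hub→P1→P2→P3→P4→P5→Hub: 31+28+10+13+25+11 = 118
Hub→P1→P2→P3→P5→P4→Hub: 31+28+10+12+25+26 = 132
Hub→P1→P2→P4→P3→P5→Hub: 31+28+23+13+12+11 = 118
Hub→P1→P2→P4→P5→P3→Hub: 31+28+23+25+12+23 = 142
Hub→P1→P2→P5→P3→P4→Hub: 31+28+4+12+13+26 = 114
Hub→P1→P2→P5→P4→P3→Hub: 31+28+4+25+13+23 = 124
Hub→P1→P3→P2→P4→P5→Hub: 31+18+10+23+25+11 = 118
Hub→P1→P3→P2→P5→P4→Hub: 31+18+10+4+25+26 = 114
Hub→P1→P3→P4→P2→P5→Hub: 31+18+13+23+4+11 = 100
Hub→P1→P3→P4→P5→P2→Hub: 31+18+13+25+4+15 = 106
Hub→P1→P3→P5→P2→P4→Hub: 31+18+12+4+23+26 = 114
Hub→P1→P3→P5→P4→P2→Hub: 31+18+12+25+23+15 = 124
Hub→P1→P4→P2→P3→P5→Hub: 31+5+23+10+12+11 = 92
Hub→P1→P4→P2→P5→P3→Hub: 31+5+23+4+12+23 = 98
… (46 more)
Hub→P1→P4→P3→P2→P5→Hub: 31+5+13+10+4+11 = 74  ← best
The minimum is 74.
One optimal route: Hub → P1 → P4 → P3 → P2 → P5 → Hub (or its reverse).

Minimum total distance: 74.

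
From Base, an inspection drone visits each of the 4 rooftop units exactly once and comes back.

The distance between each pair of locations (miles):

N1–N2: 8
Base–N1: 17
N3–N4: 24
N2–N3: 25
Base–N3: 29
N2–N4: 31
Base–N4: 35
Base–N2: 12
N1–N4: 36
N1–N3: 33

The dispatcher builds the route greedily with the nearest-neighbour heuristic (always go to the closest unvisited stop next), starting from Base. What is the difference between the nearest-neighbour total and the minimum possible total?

The nearest-neighbour route is 3 miles longer than optimal.

Base: N2=12, N1=17, N3=29, N4=35 ⇒ N2
N2: N1=8, N3=25, N4=31 ⇒ N1
N1: N3=33, N4=36 ⇒ N3
N3: N4=24 ⇒ N4
NN route Base → N2 → N1 → N3 → N4 → Base costs 112.
Optimal: Base → N1 → N2 → N3 → N4 → Base costs 109 (by enumerating all 12 distinct tours).
Excess = 112 − 109 = 3.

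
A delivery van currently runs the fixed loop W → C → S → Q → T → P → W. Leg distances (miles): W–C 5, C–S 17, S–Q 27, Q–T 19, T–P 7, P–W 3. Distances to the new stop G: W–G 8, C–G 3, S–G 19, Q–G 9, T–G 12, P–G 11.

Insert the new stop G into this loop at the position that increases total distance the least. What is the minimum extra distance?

+1 miles — insert G between S and Q.

Insertion cost between consecutive stops i–j is d(i,G) + d(G,j) − d(i,j):
  between W and C: 8 + 3 − 5 = 6
  between C and S: 3 + 19 − 17 = 5
  between S and Q: 19 + 9 − 27 = 1
  between Q and T: 9 + 12 − 19 = 2
  between T and P: 12 + 11 − 7 = 16
  between P and W: 11 + 8 − 3 = 16
Cheapest insertion is between S and Q, adding 1.
New total = 78 + 1 = 79.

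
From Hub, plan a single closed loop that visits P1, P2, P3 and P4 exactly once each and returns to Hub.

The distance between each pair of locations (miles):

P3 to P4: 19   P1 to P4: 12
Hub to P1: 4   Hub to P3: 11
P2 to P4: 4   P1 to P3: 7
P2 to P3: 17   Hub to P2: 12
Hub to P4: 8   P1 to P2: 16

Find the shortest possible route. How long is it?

With 4 stops there are 4!/2 = 12 distinct round trips (a route and its reverse cost the same).
Hub→P1→P2→P3→P4→Hub: 4+16+17+19+8 = 64
Hub→P1→P2→P4→P3→Hub: 4+16+4+19+11 = 54
Hub→P1→P3→P2→P4→Hub: 4+7+17+4+8 = 40
Hub→P1→P3→P4→P2→Hub: 4+7+19+4+12 = 46
Hub→P1→P4→P2→P3→Hub: 4+12+4+17+11 = 48
Hub→P1→P4→P3→P2→Hub: 4+12+19+17+12 = 64
Hub→P2→P1→P3→P4→Hub: 12+16+7+19+8 = 62
Hub→P2→P1→P4→P3→Hub: 12+16+12+19+11 = 70
Hub→P2→P3→P1→P4→Hub: 12+17+7+12+8 = 56
Hub→P2→P4→P1→P3→Hub: 12+4+12+7+11 = 46
Hub→P3→P1→P2→P4→Hub: 11+7+16+4+8 = 46
Hub→P3→P2→P1→P4→Hub: 11+17+16+12+8 = 64
The minimum is 40.
One optimal route: Hub → P1 → P3 → P2 → P4 → Hub (or its reverse).

Shortest round trip = 40 miles.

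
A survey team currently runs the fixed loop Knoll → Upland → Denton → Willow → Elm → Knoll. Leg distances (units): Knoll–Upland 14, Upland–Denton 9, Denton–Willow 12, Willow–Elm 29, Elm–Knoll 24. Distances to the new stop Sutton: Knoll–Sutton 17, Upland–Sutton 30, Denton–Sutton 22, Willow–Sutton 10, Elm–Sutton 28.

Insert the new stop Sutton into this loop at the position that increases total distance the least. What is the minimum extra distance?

+9 — insert Sutton between Willow and Elm.

Insertion cost between consecutive stops i–j is d(i,Sutton) + d(Sutton,j) − d(i,j):
  between Knoll and Upland: 17 + 30 − 14 = 33
  between Upland and Denton: 30 + 22 − 9 = 43
  between Denton and Willow: 22 + 10 − 12 = 20
  between Willow and Elm: 10 + 28 − 29 = 9
  between Elm and Knoll: 28 + 17 − 24 = 21
Cheapest insertion is between Willow and Elm, adding 9.
New total = 88 + 9 = 97.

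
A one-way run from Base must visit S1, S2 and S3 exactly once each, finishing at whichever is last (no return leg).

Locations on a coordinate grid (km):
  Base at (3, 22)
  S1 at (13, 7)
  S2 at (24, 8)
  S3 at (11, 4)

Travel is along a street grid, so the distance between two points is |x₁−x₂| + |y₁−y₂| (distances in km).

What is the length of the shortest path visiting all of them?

43 km — the minimum one-way total.

There are 3! = 6 possible orderings.
Base - S1 - S2 - S3: 25+12+17 = 54
Base - S1 - S3 - S2: 25+5+17 = 47
Base - S2 - S1 - S3: 35+12+5 = 52
Base - S2 - S3 - S1: 35+17+5 = 57
Base - S3 - S1 - S2: 26+5+12 = 43
Base - S3 - S2 - S1: 26+17+12 = 55
The minimum is 43.
One shortest path: Base → S3 → S1 → S2.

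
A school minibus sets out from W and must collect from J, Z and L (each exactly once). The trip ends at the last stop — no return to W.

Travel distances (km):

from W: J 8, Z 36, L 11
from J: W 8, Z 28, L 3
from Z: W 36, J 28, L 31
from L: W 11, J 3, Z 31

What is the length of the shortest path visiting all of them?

42 km — the minimum one-way total.

There are 3! = 6 possible orderings.
W → J → Z → L: 8+28+31 = 67
W → J → L → Z: 8+3+31 = 42
W → Z → J → L: 36+28+3 = 67
W → Z → L → J: 36+31+3 = 70
W → L → J → Z: 11+3+28 = 42
W → L → Z → J: 11+31+28 = 70
The minimum is 42.
One shortest path: W → J → L → Z.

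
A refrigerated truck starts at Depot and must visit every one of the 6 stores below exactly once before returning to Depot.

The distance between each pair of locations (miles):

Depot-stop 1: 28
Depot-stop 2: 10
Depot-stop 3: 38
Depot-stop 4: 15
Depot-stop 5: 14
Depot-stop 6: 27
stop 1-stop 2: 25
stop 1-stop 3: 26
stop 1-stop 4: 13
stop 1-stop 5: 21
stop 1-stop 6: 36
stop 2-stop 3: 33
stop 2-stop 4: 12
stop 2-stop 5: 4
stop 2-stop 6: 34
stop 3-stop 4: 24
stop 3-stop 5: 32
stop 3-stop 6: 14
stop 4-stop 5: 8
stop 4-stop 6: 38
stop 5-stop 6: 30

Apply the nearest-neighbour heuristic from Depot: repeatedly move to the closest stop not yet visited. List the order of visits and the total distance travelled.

Depot → [stop 2:10 / stop 5:14 / stop 4:15 / stop 6:27 / stop 1:28 / stop 3:38] → stop 2 (10)
stop 2 → [stop 5:4 / stop 4:12 / stop 1:25 / stop 3:33 / stop 6:34] → stop 5 (4)
stop 5 → [stop 4:8 / stop 1:21 / stop 6:30 / stop 3:32] → stop 4 (8)
stop 4 → [stop 1:13 / stop 3:24 / stop 6:38] → stop 1 (13)
stop 1 → [stop 3:26 / stop 6:36] → stop 3 (26)
stop 3 → [stop 6:14] → stop 6 (14)
Return stop 6→Depot: 27.
Total = 10 + 4 + 8 + 13 + 26 + 14 + 27 = 102.

Total distance 102 miles via the nearest-neighbour route Depot → stop 2 → stop 5 → stop 4 → stop 1 → stop 3 → stop 6 → Depot.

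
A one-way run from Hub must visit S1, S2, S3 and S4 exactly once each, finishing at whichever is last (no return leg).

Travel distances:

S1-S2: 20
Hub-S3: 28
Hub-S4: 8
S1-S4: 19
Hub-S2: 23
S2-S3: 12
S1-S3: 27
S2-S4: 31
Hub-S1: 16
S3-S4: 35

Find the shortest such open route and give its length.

There are 4! = 24 possible orderings.
Hub→S1→S2→S3→S4: 16+20+12+35 = 83
Hub→S1→S2→S4→S3: 16+20+31+35 = 102
Hub→S1→S3→S2→S4: 16+27+12+31 = 86
Hub→S1→S3→S4→S2: 16+27+35+31 = 109
Hub→S1→S4→S2→S3: 16+19+31+12 = 78
Hub→S1→S4→S3→S2: 16+19+35+12 = 82
Hub→S2→S1→S3→S4: 23+20+27+35 = 105
Hub→S2→S1→S4→S3: 23+20+19+35 = 97
Hub→S2→S3→S1→S4: 23+12+27+19 = 81
Hub→S2→S3→S4→S1: 23+12+35+19 = 89
Hub→S2→S4→S1→S3: 23+31+19+27 = 100
Hub→S2→S4→S3→S1: 23+31+35+27 = 116
Hub→S3→S1→S2→S4: 28+27+20+31 = 106
Hub→S3→S1→S4→S2: 28+27+19+31 = 105
… (10 more)
Hub→S4→S1→S2→S3: 8+19+20+12 = 59  ← best
The minimum is 59.
One shortest path: Hub → S4 → S1 → S2 → S3.

59 — the minimum one-way total.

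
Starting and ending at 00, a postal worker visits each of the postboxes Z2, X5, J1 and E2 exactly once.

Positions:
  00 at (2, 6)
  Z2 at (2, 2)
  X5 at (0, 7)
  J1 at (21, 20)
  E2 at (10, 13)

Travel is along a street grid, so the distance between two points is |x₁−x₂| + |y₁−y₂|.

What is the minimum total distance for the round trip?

Shortest round trip = 78.

There are 12 distinct closed tours to check (reversals are equivalent).
00 → Z2 → X5 → J1 → E2 → 00: 4+7+34+18+15 = 78
00 → Z2 → X5 → E2 → J1 → 00: 4+7+16+18+33 = 78
00 → Z2 → J1 → X5 → E2 → 00: 4+37+34+16+15 = 106
00 → Z2 → J1 → E2 → X5 → 00: 4+37+18+16+3 = 78
00 → Z2 → E2 → X5 → J1 → 00: 4+19+16+34+33 = 106
00 → Z2 → E2 → J1 → X5 → 00: 4+19+18+34+3 = 78
00 → X5 → Z2 → J1 → E2 → 00: 3+7+37+18+15 = 80
00 → X5 → Z2 → E2 → J1 → 00: 3+7+19+18+33 = 80
00 → X5 → J1 → Z2 → E2 → 00: 3+34+37+19+15 = 108
00 → X5 → E2 → Z2 → J1 → 00: 3+16+19+37+33 = 108
00 → J1 → Z2 → X5 → E2 → 00: 33+37+7+16+15 = 108
00 → J1 → X5 → Z2 → E2 → 00: 33+34+7+19+15 = 108
The minimum is 78.
One optimal route: 00 → Z2 → X5 → J1 → E2 → 00 (or its reverse).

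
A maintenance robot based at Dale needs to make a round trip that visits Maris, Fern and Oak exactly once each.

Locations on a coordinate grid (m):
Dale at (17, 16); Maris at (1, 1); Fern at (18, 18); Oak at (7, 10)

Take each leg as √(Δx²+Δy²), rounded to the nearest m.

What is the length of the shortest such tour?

49 m — the shortest possible round trip.

Dale - Maris - Fern - Oak - Dale: 22+24+14+12 = 72
Dale - Maris - Oak - Fern - Dale: 22+11+14+2 = 49
Dale - Fern - Maris - Oak - Dale: 2+24+11+12 = 49
The minimum is 49.
One optimal route: Dale → Maris → Oak → Fern → Dale (or its reverse).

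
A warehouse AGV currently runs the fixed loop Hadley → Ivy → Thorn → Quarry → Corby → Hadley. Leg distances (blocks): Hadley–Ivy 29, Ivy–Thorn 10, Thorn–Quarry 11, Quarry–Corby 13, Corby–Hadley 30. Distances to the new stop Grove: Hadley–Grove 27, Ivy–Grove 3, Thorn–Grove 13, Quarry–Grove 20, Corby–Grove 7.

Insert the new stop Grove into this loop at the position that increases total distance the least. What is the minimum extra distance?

Insertion cost between consecutive stops i–j is d(i,Grove) + d(Grove,j) − d(i,j):
  between Hadley and Ivy: 27 + 3 − 29 = 1
  between Ivy and Thorn: 3 + 13 − 10 = 6
  between Thorn and Quarry: 13 + 20 − 11 = 22
  between Quarry and Corby: 20 + 7 − 13 = 14
  between Corby and Hadley: 7 + 27 − 30 = 4
Cheapest insertion is between Hadley and Ivy, adding 1.
New total = 93 + 1 = 94.

Minimum extra distance: 1 blocks, inserting Grove between Hadley and Ivy.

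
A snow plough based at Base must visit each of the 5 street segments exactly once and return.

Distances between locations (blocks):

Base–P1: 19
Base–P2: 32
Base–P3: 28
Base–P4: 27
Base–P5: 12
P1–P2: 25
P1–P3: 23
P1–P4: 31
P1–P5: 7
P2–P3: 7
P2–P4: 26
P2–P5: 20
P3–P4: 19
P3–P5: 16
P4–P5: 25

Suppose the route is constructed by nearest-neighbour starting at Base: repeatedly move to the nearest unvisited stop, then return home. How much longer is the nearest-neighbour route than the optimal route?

Base: P5=12, P1=19, P4=27, P3=28, P2=32 ⇒ P5
P5: P1=7, P3=16, P2=20, P4=25 ⇒ P1
P1: P3=23, P2=25, P4=31 ⇒ P3
P3: P2=7, P4=19 ⇒ P2
P2: P4=26 ⇒ P4
NN route Base → P5 → P1 → P3 → P2 → P4 → Base costs 102.
Optimal: Base → P4 → P3 → P2 → P1 → P5 → Base costs 97 (by enumerating all 60 distinct tours).
Excess = 102 − 97 = 5.

The nearest-neighbour route is 5 blocks longer than optimal.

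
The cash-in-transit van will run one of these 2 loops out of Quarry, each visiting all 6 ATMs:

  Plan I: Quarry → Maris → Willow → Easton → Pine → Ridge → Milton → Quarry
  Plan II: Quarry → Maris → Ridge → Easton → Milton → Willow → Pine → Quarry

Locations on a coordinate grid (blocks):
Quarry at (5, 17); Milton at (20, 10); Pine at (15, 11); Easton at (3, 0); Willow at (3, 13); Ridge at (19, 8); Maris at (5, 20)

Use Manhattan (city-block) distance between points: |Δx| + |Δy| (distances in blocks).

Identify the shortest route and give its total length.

Shortest is Plan I, total 80 blocks.

Plan I: 3 + 9 + 13 + 23 + 7 + 3 + 22 = 80
Plan II: 3 + 26 + 24 + 27 + 20 + 14 + 16 = 130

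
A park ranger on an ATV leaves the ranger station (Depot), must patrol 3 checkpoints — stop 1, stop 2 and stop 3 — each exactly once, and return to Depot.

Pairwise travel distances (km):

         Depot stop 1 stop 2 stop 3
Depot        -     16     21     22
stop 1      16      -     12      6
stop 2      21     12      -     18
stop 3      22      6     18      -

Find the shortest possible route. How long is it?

There are 3 distinct closed tours to check (reversals are equivalent).
Depot→stop 1→stop 2→stop 3→Depot: 16+12+18+22 = 68
Depot→stop 1→stop 3→stop 2→Depot: 16+6+18+21 = 61
Depot→stop 2→stop 1→stop 3→Depot: 21+12+6+22 = 61
The minimum is 61.
One optimal route: Depot → stop 1 → stop 3 → stop 2 → Depot (or its reverse).

Shortest round trip = 61 km.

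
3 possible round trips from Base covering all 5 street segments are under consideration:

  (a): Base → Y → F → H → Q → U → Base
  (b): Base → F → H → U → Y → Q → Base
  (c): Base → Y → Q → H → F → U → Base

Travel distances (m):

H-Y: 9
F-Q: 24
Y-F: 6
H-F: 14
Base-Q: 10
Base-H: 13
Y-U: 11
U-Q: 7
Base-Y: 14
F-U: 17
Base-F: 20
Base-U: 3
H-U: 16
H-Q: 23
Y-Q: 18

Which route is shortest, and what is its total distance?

67 m — (a) is the shortest.

(a): 14 + 6 + 14 + 23 + 7 + 3 = 67
(b): 20 + 14 + 16 + 11 + 18 + 10 = 89
(c): 14 + 18 + 23 + 14 + 17 + 3 = 89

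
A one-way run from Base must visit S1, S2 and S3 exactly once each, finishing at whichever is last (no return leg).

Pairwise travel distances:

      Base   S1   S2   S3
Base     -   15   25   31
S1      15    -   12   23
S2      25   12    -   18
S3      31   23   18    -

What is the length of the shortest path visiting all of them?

There are 3! = 6 possible orderings.
Base → S1 → S2 → S3: 15+12+18 = 45
Base → S1 → S3 → S2: 15+23+18 = 56
Base → S2 → S1 → S3: 25+12+23 = 60
Base → S2 → S3 → S1: 25+18+23 = 66
Base → S3 → S1 → S2: 31+23+12 = 66
Base → S3 → S2 → S1: 31+18+12 = 61
The minimum is 45.
One shortest path: Base → S1 → S2 → S3.

Minimum one-way distance = 45.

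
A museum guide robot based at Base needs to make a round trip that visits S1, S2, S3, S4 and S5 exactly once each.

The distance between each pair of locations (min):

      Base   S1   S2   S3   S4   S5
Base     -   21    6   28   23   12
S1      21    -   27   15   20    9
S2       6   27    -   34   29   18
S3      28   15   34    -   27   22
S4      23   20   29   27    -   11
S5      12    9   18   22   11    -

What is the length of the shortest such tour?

Shortest round trip = 98 min.

There are 60 distinct closed tours to check (reversals are equivalent).
Base→S1→S2→S3→S4→S5→Base: 21+27+34+27+11+12 = 132
Base→S1→S2→S3→S5→S4→Base: 21+27+34+22+11+23 = 138
Base→S1→S2→S4→S3→S5→Base: 21+27+29+27+22+12 = 138
Base→S1→S2→S4→S5→S3→Base: 21+27+29+11+22+28 = 138
Base→S1→S2→S5→S3→S4→Base: 21+27+18+22+27+23 = 138
Base→S1→S2→S5→S4→S3→Base: 21+27+18+11+27+28 = 132
Base→S1→S3→S2→S4→S5→Base: 21+15+34+29+11+12 = 122
Base→S1→S3→S2→S5→S4→Base: 21+15+34+18+11+23 = 122
Base→S1→S3→S4→S2→S5→Base: 21+15+27+29+18+12 = 122
Base→S1→S3→S4→S5→S2→Base: 21+15+27+11+18+6 = 98
Base→S1→S3→S5→S2→S4→Base: 21+15+22+18+29+23 = 128
Base→S1→S3→S5→S4→S2→Base: 21+15+22+11+29+6 = 104
Base→S1→S4→S2→S3→S5→Base: 21+20+29+34+22+12 = 138
Base→S1→S4→S2→S5→S3→Base: 21+20+29+18+22+28 = 138
… (46 more)
The minimum is 98.
One optimal route: Base → S1 → S3 → S4 → S5 → S2 → Base (or its reverse).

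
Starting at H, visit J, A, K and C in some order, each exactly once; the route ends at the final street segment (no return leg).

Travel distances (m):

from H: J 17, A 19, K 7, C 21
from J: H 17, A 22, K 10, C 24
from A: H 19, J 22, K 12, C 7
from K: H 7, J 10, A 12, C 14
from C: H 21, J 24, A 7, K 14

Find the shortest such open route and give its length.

There are 4! = 24 possible orderings.
H→J→A→K→C: 17+22+12+14 = 65
H→J→A→C→K: 17+22+7+14 = 60
H→J→K→A→C: 17+10+12+7 = 46
H→J→K→C→A: 17+10+14+7 = 48
H→J→C→A→K: 17+24+7+12 = 60
H→J→C→K→A: 17+24+14+12 = 67
H→A→J→K→C: 19+22+10+14 = 65
H→A→J→C→K: 19+22+24+14 = 79
H→A→K→J→C: 19+12+10+24 = 65
H→A→K→C→J: 19+12+14+24 = 69
H→A→C→J→K: 19+7+24+10 = 60
H→A→C→K→J: 19+7+14+10 = 50
H→K→J→A→C: 7+10+22+7 = 46
H→K→J→C→A: 7+10+24+7 = 48
… (10 more)
The minimum is 46.
One shortest path: H → J → K → A → C.

46 m — the minimum one-way total.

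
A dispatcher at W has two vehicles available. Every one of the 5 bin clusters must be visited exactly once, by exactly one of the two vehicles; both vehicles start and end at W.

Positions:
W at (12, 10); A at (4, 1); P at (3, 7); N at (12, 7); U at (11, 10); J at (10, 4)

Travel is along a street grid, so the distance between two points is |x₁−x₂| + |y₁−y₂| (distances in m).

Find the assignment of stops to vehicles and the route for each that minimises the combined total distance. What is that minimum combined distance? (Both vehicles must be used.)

Minimum combined distance: 38 m.

Check every non-empty split of the stops between the two vehicles; for each half take its own optimal tour:
  {A} + {P, N, U, J}: 34 + 30 = 64
  {P} + {A, N, U, J}: 24 + 34 = 58
  {A, P} + {N, U, J}: 36 + 16 = 52
  {N} + {A, P, U, J}: 6 + 36 = 42
  {A, N} + {P, U, J}: 34 + 30 = 64
  {P, N} + {A, U, J}: 24 + 34 = 58
  … (15 splits in total)
  {U} + {A, P, N, J}: 2 + 36 = 38  ← best
Best: vehicle 1 W → U → W = 2; vehicle 2 W → P → A → J → N → W = 36; combined 38.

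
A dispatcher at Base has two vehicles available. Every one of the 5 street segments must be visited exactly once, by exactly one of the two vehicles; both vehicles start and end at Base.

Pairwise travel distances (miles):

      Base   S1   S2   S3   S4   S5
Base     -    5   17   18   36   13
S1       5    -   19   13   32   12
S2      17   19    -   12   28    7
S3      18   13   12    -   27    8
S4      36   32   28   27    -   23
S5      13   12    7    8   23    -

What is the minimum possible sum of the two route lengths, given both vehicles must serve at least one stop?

Minimum combined distance: 102 miles.

Check every non-empty split of the stops between the two vehicles; for each half take its own optimal tour:
  {S1} + {S2, S3, S4, S5}: 10 + 92 = 102
  {S2} + {S1, S3, S4, S5}: 34 + 81 = 115
  {S1, S2} + {S3, S4, S5}: 41 + 81 = 122
  {S3} + {S1, S2, S4, S5}: 36 + 84 = 120
  {S1, S3} + {S2, S4, S5}: 36 + 81 = 117
  {S2, S3} + {S1, S4, S5}: 47 + 73 = 120
  … (15 splits in total)
Best: vehicle 1 Base → S1 → Base = 10; vehicle 2 Base → S2 → S3 → S4 → S5 → Base = 92; combined 102.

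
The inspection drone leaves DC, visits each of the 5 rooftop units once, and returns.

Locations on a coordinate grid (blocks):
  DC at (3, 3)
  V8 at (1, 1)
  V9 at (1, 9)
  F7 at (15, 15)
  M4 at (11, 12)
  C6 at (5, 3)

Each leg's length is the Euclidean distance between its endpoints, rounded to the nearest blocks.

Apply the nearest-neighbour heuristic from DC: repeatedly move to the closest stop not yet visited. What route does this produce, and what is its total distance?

DC → [C6:2 / V8:3 / V9:6 / M4:12 / F7:17] → C6 (2)
C6 → [V8:4 / V9:7 / M4:11 / F7:16] → V8 (4)
V8 → [V9:8 / M4:15 / F7:20] → V9 (8)
V9 → [M4:10 / F7:15] → M4 (10)
M4 → [F7:5] → F7 (5)
Return F7→DC: 17.
Total = 2 + 4 + 8 + 10 + 5 + 17 = 46.

Nearest-neighbour total = 46 blocks; route DC → C6 → V8 → V9 → M4 → F7 → DC.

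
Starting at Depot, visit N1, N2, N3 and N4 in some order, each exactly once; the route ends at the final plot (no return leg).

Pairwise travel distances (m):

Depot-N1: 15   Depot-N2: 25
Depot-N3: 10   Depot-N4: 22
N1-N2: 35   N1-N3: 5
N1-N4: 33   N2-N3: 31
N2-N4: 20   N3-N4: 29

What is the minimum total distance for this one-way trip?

There are 4! = 24 possible orderings.
Depot→N1→N2→N3→N4: 15+35+31+29 = 110
Depot→N1→N2→N4→N3: 15+35+20+29 = 99
Depot→N1→N3→N2→N4: 15+5+31+20 = 71
Depot→N1→N3→N4→N2: 15+5+29+20 = 69
Depot→N1→N4→N2→N3: 15+33+20+31 = 99
Depot→N1→N4→N3→N2: 15+33+29+31 = 108
Depot→N2→N1→N3→N4: 25+35+5+29 = 94
Depot→N2→N1→N4→N3: 25+35+33+29 = 122
Depot→N2→N3→N1→N4: 25+31+5+33 = 94
Depot→N2→N3→N4→N1: 25+31+29+33 = 118
Depot→N2→N4→N1→N3: 25+20+33+5 = 83
Depot→N2→N4→N3→N1: 25+20+29+5 = 79
Depot→N3→N1→N2→N4: 10+5+35+20 = 70
Depot→N3→N1→N4→N2: 10+5+33+20 = 68
… (10 more)
The minimum is 68.
One shortest path: Depot → N3 → N1 → N4 → N2.

Shortest open route: 68 m.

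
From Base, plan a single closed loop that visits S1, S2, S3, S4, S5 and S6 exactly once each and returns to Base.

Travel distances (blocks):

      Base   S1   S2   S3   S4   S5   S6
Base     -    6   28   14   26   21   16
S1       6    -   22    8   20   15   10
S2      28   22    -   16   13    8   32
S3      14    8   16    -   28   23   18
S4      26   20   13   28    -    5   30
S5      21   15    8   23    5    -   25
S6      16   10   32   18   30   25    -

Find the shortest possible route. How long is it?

89 blocks — the shortest possible round trip.

With 6 stops there are 6!/2 = 360 distinct round trips (a route and its reverse cost the same).
Base → S1 → S2 → S3 → S4 → S5 → S6 → Base: 6+22+16+28+5+25+16 = 118
Base → S1 → S2 → S3 → S4 → S6 → S5 → Base: 6+22+16+28+30+25+21 = 148
Base → S1 → S2 → S3 → S5 → S4 → S6 → Base: 6+22+16+23+5+30+16 = 118
Base → S1 → S2 → S3 → S5 → S6 → S4 → Base: 6+22+16+23+25+30+26 = 148
Base → S1 → S2 → S3 → S6 → S4 → S5 → Base: 6+22+16+18+30+5+21 = 118
Base → S1 → S2 → S3 → S6 → S5 → S4 → Base: 6+22+16+18+25+5+26 = 118
Base → S1 → S2 → S4 → S3 → S5 → S6 → Base: 6+22+13+28+23+25+16 = 133
Base → S1 → S2 → S4 → S3 → S6 → S5 → Base: 6+22+13+28+18+25+21 = 133
… (352 more)
Base → S1 → S3 → S2 → S4 → S5 → S6 → Base: 6+8+16+13+5+25+16 = 89  ← best
The minimum is 89.
One optimal route: Base → S1 → S3 → S2 → S4 → S5 → S6 → Base (or its reverse).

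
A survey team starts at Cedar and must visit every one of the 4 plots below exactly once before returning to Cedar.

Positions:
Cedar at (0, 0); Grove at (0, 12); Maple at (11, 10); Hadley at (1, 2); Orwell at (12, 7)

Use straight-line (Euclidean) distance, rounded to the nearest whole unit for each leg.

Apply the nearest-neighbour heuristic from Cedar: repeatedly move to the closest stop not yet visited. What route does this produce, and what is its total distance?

Total distance 40 via the nearest-neighbour route Cedar → Hadley → Grove → Maple → Orwell → Cedar.

At Cedar the remaining stops are Hadley 2, Grove 12, Orwell 14, Maple 15; go to Hadley.
At Hadley the remaining stops are Grove 10, Orwell 12, Maple 13; go to Grove.
At Grove the remaining stops are Maple 11, Orwell 13; go to Maple.
At Maple the remaining stops are Orwell 3; go to Orwell.
Return Orwell→Cedar: 14.
Total = 2 + 10 + 11 + 3 + 14 = 40.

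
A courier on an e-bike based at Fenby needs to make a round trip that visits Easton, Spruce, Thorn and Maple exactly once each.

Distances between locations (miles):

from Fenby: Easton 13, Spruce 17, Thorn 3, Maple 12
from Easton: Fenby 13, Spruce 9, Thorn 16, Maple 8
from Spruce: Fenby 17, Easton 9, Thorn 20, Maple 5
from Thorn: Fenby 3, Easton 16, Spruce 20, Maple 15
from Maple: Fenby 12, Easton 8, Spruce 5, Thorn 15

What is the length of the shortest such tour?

Shortest round trip = 45 miles.

Fenby → Easton → Spruce → Thorn → Maple → Fenby: 13+9+20+15+12 = 69
Fenby → Easton → Spruce → Maple → Thorn → Fenby: 13+9+5+15+3 = 45
Fenby → Easton → Thorn → Spruce → Maple → Fenby: 13+16+20+5+12 = 66
Fenby → Easton → Thorn → Maple → Spruce → Fenby: 13+16+15+5+17 = 66
Fenby → Easton → Maple → Spruce → Thorn → Fenby: 13+8+5+20+3 = 49
Fenby → Easton → Maple → Thorn → Spruce → Fenby: 13+8+15+20+17 = 73
Fenby → Spruce → Easton → Thorn → Maple → Fenby: 17+9+16+15+12 = 69
Fenby → Spruce → Easton → Maple → Thorn → Fenby: 17+9+8+15+3 = 52
Fenby → Spruce → Thorn → Easton → Maple → Fenby: 17+20+16+8+12 = 73
Fenby → Spruce → Maple → Easton → Thorn → Fenby: 17+5+8+16+3 = 49
Fenby → Thorn → Easton → Spruce → Maple → Fenby: 3+16+9+5+12 = 45
Fenby → Thorn → Spruce → Easton → Maple → Fenby: 3+20+9+8+12 = 52
The minimum is 45.
One optimal route: Fenby → Easton → Spruce → Maple → Thorn → Fenby (or its reverse).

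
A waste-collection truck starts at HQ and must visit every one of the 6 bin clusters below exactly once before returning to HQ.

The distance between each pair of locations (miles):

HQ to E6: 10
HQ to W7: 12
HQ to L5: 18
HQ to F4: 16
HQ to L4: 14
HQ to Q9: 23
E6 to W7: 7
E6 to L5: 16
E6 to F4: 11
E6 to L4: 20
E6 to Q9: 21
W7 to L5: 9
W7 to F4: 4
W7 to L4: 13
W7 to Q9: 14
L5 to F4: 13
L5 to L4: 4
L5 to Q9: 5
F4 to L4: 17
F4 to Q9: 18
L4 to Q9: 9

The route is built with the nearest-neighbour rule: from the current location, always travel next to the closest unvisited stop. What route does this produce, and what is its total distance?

At HQ the remaining stops are E6 10, W7 12, L4 14, F4 16, L5 18, Q9 23; go to E6.
At E6 the remaining stops are W7 7, F4 11, L5 16, L4 20, Q9 21; go to W7.
At W7 the remaining stops are F4 4, L5 9, L4 13, Q9 14; go to F4.
At F4 the remaining stops are L5 13, L4 17, Q9 18; go to L5.
At L5 the remaining stops are L4 4, Q9 5; go to L4.
At L4 the remaining stops are Q9 9; go to Q9.
Return Q9→HQ: 23.
Total = 10 + 7 + 4 + 13 + 4 + 9 + 23 = 70.

Nearest-neighbour total = 70 miles; route HQ → E6 → W7 → F4 → L5 → L4 → Q9 → HQ.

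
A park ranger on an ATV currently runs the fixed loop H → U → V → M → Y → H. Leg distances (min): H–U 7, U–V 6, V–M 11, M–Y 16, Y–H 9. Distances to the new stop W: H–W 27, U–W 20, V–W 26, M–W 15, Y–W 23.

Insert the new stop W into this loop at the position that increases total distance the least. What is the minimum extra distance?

Minimum extra distance: 22 min, inserting W between M and Y.

Insertion cost between consecutive stops i–j is d(i,W) + d(W,j) − d(i,j):
  between H and U: 27 + 20 − 7 = 40
  between U and V: 20 + 26 − 6 = 40
  between V and M: 26 + 15 − 11 = 30
  between M and Y: 15 + 23 − 16 = 22
  between Y and H: 23 + 27 − 9 = 41
Cheapest insertion is between M and Y, adding 22.
New total = 49 + 22 = 71.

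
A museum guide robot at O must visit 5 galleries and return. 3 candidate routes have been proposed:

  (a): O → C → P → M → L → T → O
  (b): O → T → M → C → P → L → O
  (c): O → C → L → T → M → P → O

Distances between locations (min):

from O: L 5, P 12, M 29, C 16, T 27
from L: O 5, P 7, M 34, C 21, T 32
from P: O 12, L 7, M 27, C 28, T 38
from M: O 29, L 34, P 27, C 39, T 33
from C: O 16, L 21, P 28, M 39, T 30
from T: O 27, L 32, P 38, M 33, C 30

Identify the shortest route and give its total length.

Shortest is (b), total 139 min.

(a): 16 + 28 + 27 + 34 + 32 + 27 = 164
(b): 27 + 33 + 39 + 28 + 7 + 5 = 139
(c): 16 + 21 + 32 + 33 + 27 + 12 = 141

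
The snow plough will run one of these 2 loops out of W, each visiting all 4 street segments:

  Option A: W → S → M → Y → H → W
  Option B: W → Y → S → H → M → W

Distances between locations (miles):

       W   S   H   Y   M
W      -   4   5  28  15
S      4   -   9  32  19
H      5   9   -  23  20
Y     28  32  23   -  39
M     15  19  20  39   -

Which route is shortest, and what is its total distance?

Shortest is Option A, total 90 miles.

Option A: 4 + 19 + 39 + 23 + 5 = 90
Option B: 28 + 32 + 9 + 20 + 15 = 104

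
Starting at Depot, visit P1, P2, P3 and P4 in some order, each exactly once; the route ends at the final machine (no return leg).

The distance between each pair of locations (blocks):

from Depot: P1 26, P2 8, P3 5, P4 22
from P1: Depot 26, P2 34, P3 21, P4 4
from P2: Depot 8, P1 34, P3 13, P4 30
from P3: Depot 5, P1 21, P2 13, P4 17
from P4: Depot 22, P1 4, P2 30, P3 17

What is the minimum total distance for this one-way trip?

There are 4! = 24 possible orderings.
Depot → P1 → P2 → P3 → P4: 26+34+13+17 = 90
Depot → P1 → P2 → P4 → P3: 26+34+30+17 = 107
Depot → P1 → P3 → P2 → P4: 26+21+13+30 = 90
Depot → P1 → P3 → P4 → P2: 26+21+17+30 = 94
Depot → P1 → P4 → P2 → P3: 26+4+30+13 = 73
Depot → P1 → P4 → P3 → P2: 26+4+17+13 = 60
Depot → P2 → P1 → P3 → P4: 8+34+21+17 = 80
Depot → P2 → P1 → P4 → P3: 8+34+4+17 = 63
Depot → P2 → P3 → P1 → P4: 8+13+21+4 = 46
Depot → P2 → P3 → P4 → P1: 8+13+17+4 = 42
Depot → P2 → P4 → P1 → P3: 8+30+4+21 = 63
Depot → P2 → P4 → P3 → P1: 8+30+17+21 = 76
Depot → P3 → P1 → P2 → P4: 5+21+34+30 = 90
Depot → P3 → P1 → P4 → P2: 5+21+4+30 = 60
… (10 more)
The minimum is 42.
One shortest path: Depot → P2 → P3 → P4 → P1.

Shortest open route: 42 blocks.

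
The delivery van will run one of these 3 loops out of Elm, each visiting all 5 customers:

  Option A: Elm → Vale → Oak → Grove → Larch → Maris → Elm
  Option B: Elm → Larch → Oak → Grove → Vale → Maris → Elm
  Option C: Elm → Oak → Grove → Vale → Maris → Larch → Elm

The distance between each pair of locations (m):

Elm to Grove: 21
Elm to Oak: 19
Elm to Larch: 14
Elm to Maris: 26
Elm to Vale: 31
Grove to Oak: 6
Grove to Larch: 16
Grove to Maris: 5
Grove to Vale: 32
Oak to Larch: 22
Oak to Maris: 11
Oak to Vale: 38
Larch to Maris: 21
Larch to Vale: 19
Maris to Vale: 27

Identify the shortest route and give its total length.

119 m — Option C is the shortest.

Option A: 31 + 38 + 6 + 16 + 21 + 26 = 138
Option B: 14 + 22 + 6 + 32 + 27 + 26 = 127
Option C: 19 + 6 + 32 + 27 + 21 + 14 = 119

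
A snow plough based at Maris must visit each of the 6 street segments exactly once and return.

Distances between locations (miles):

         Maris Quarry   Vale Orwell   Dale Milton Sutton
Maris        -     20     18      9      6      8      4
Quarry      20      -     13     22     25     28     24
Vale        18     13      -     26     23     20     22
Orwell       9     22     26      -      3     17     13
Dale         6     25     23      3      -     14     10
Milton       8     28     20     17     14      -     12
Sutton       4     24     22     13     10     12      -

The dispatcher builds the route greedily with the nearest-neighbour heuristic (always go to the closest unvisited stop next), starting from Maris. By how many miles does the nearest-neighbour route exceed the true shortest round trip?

Maris: Sutton=4, Dale=6, Milton=8, Orwell=9, Vale=18, Quarry=20 ⇒ Sutton
Sutton: Dale=10, Milton=12, Orwell=13, Vale=22, Quarry=24 ⇒ Dale
Dale: Orwell=3, Milton=14, Vale=23, Quarry=25 ⇒ Orwell
Orwell: Milton=17, Quarry=22, Vale=26 ⇒ Milton
Milton: Vale=20, Quarry=28 ⇒ Vale
Vale: Quarry=13 ⇒ Quarry
NN route Maris → Sutton → Dale → Orwell → Milton → Vale → Quarry → Maris costs 87.
Optimal: Maris → Dale → Orwell → Quarry → Vale → Milton → Sutton → Maris costs 80 (by enumerating all 360 distinct tours).
Excess = 87 − 80 = 7.

7 miles longer than the optimal tour.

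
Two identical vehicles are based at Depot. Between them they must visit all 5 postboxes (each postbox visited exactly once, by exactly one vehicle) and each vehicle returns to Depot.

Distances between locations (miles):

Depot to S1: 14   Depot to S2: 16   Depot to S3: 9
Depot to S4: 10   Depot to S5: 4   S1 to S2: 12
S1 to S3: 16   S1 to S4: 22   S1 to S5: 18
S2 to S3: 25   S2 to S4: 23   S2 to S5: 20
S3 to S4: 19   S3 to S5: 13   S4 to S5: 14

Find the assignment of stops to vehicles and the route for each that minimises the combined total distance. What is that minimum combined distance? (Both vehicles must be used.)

Minimum combined distance: 78 miles.

Try each way of splitting the stops between the two vehicles (each non-empty) and, for each split, find the best tour for each vehicle:
  {S1} + {S2, S3, S4, S5}: 28 + 75 = 103
  {S2} + {S1, S3, S4, S5}: 32 + 65 = 97
  {S1, S2} + {S3, S4, S5}: 42 + 46 = 88
  {S3} + {S1, S2, S4, S5}: 18 + 67 = 85
  {S1, S3} + {S2, S4, S5}: 39 + 57 = 96
  {S2, S3} + {S1, S4, S5}: 50 + 54 = 104
  … (15 splits in total)
  {S1, S2, S3, S4} + {S5}: 70 + 8 = 78  ← best
Best: vehicle 1 Depot → S3 → S1 → S2 → S4 → Depot = 70; vehicle 2 Depot → S5 → Depot = 8; combined 78.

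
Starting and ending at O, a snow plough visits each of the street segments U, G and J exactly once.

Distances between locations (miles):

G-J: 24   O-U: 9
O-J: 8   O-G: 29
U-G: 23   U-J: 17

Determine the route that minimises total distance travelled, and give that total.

There are 3 distinct closed tours to check (reversals are equivalent).
O→U→G→J→O: 9+23+24+8 = 64
O→U→J→G→O: 9+17+24+29 = 79
O→G→U→J→O: 29+23+17+8 = 77
The minimum is 64.
One optimal route: O → U → G → J → O (or its reverse).

Minimum total distance: 64 miles.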